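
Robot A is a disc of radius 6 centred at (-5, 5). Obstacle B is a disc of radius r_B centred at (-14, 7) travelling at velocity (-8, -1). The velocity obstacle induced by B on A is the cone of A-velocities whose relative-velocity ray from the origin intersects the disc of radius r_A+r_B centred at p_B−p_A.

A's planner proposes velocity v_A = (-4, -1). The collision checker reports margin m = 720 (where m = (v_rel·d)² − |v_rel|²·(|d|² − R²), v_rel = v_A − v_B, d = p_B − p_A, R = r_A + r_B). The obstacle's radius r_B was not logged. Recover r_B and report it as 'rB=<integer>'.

m = 720
d = (-9, 2);  v_rel = (4, 0),  |v_rel|² = 16
v_rel×d = (4)·(2) − (0)·(-9) = 8
since m = R²·16 − 8²:  R² = (64 + 720) / 16 = 49
R = √49 = 7  ⇒  r_B = 7 − 6 = 1

rB=1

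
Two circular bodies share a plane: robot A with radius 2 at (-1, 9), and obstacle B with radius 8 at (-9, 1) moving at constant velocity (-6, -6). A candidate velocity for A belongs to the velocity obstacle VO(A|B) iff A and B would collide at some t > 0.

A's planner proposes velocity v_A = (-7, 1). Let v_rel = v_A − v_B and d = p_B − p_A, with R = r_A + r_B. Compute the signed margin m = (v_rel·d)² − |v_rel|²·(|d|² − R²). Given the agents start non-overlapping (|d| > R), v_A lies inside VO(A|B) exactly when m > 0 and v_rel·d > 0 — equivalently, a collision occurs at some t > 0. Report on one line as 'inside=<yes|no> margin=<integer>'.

d = (-8, -8),  |d|² = 128;  R = 2+8 = 10,  c = 128−10² = 28
v_rel = (-1, 7),  |v_rel|² = 50;  v_rel·d = (-1)·(-8) + (7)·(-8) = -48
50·t² + 96·t + 28 = 0  ⇒  m = (-48)² − 50·28 = 904
m = 904 > 0,  v_rel·d = -48 < 0  ⇒  outside

inside=no margin=904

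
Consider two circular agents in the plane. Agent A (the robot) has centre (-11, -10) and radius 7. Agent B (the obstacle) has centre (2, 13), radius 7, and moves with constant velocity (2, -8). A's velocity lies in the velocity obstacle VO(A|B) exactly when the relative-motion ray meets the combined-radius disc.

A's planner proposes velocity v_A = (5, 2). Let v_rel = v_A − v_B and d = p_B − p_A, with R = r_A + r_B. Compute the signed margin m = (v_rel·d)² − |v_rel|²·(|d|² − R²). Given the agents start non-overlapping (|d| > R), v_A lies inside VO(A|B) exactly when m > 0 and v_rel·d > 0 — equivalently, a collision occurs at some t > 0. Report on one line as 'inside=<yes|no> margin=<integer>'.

d = (13, 23),  |d|² = 698;  R = 7+7 = 14,  c = 698−14² = 502
v_rel = (3, 10),  |v_rel|² = 109;  v_rel·d = (3)·(13) + (10)·(23) = 269
109·t² − 538·t + 502 = 0  ⇒  m = 269² − 109·502 = 17643
m = 17643 > 0,  v_rel·d = 269 > 0  ⇒  inside

inside=yes margin=17643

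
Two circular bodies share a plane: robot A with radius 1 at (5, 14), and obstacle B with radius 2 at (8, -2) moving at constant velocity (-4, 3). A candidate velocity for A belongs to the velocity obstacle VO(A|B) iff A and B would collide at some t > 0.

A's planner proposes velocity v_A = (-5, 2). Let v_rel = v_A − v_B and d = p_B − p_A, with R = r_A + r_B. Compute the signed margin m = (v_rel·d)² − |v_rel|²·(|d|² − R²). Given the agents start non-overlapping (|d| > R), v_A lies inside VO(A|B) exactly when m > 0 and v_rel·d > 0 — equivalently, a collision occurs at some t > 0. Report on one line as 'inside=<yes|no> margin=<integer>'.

d = (3, -16),  |d|² = 265;  R = 1+2 = 3,  c = 265−3² = 256
v_rel = (-1, -1),  |v_rel|² = 2;  v_rel·d = (-1)·(3) + (-1)·(-16) = 13
2·t² − 26·t + 256 = 0  ⇒  m = 13² − 2·256 = -343
m = -343 < 0,  v_rel·d = 13 > 0  ⇒  outside

inside=no margin=-343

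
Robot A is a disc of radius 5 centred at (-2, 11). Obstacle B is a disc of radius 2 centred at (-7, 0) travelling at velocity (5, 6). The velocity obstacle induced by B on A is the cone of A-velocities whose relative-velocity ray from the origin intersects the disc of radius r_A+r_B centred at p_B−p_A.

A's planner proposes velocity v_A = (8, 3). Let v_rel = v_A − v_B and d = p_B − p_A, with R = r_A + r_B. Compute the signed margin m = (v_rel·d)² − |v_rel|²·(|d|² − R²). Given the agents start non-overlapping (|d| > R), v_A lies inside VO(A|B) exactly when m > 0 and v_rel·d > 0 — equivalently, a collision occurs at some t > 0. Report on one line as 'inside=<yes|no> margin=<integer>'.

d = (-5, -11),  |d|² = 146;  R = 5+2 = 7,  c = 146−7² = 97
v_rel = (3, -3),  |v_rel|² = 18;  v_rel·d = (3)·(-5) + (-3)·(-11) = 18
18·t² − 36·t + 97 = 0  ⇒  m = 18² − 18·97 = -1422
m = -1422 < 0,  v_rel·d = 18 > 0  ⇒  outside

inside=no margin=-1422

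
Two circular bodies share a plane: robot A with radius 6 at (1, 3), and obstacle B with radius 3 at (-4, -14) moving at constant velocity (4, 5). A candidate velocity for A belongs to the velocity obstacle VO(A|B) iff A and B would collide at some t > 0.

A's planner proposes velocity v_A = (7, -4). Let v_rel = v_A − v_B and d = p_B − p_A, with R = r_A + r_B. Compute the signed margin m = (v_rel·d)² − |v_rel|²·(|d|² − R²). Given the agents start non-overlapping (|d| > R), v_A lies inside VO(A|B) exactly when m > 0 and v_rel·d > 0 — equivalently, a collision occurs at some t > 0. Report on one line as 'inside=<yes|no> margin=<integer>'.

d = (-5, -17),  |d|² = 314;  R = 6+3 = 9,  c = 314−9² = 233
v_rel = (3, -9),  |v_rel|² = 90;  v_rel·d = (3)·(-5) + (-9)·(-17) = 138
90·t² − 276·t + 233 = 0  ⇒  m = 138² − 90·233 = -1926
m = -1926 < 0,  v_rel·d = 138 > 0  ⇒  outside

inside=no margin=-1926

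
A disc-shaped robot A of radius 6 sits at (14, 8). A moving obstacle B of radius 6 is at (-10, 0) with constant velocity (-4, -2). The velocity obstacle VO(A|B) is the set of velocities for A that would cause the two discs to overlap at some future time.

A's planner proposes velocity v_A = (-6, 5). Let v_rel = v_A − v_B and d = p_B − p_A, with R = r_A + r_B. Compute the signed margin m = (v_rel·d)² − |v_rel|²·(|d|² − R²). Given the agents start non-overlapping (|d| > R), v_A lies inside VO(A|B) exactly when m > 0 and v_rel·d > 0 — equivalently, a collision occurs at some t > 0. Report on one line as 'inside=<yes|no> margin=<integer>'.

d = (-24, -8),  |d|² = 640;  R = 6+6 = 12,  c = 640−12² = 496
v_rel = (-2, 7),  |v_rel|² = 53;  v_rel·d = (-2)·(-24) + (7)·(-8) = -8
53·t² + 16·t + 496 = 0  ⇒  m = (-8)² − 53·496 = -26224
m = -26224 < 0,  v_rel·d = -8 < 0  ⇒  outside

inside=no margin=-26224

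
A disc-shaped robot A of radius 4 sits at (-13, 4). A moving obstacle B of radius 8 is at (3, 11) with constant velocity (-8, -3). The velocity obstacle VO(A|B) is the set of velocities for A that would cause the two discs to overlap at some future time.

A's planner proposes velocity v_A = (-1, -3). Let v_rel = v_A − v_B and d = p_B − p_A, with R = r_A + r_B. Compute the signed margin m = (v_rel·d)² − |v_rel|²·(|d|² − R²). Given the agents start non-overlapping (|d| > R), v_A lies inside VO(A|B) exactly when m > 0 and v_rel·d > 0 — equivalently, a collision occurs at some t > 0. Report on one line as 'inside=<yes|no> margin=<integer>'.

d = (16, 7),  |d|² = 305;  R = 4+8 = 12,  c = 305−12² = 161
v_rel = (7, 0),  |v_rel|² = 49;  v_rel·d = (7)·(16) + (0)·(7) = 112
49·t² − 224·t + 161 = 0  ⇒  m = 112² − 49·161 = 4655
m = 4655 > 0,  v_rel·d = 112 > 0  ⇒  inside

inside=yes margin=4655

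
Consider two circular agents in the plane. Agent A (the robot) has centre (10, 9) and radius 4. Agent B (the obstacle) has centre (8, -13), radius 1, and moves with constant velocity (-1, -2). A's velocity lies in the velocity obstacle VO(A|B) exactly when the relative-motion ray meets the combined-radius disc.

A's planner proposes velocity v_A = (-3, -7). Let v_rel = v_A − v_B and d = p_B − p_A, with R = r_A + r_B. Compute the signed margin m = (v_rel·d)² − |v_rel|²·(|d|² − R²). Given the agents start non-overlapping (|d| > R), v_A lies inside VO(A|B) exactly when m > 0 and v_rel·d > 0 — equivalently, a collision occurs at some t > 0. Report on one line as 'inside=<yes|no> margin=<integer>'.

d = (-2, -22),  |d|² = 488;  R = 4+1 = 5,  c = 488−5² = 463
v_rel = (-2, -5),  |v_rel|² = 29;  v_rel·d = (-2)·(-2) + (-5)·(-22) = 114
29·t² − 228·t + 463 = 0  ⇒  m = 114² − 29·463 = -431
m = -431 < 0,  v_rel·d = 114 > 0  ⇒  outside

inside=no margin=-431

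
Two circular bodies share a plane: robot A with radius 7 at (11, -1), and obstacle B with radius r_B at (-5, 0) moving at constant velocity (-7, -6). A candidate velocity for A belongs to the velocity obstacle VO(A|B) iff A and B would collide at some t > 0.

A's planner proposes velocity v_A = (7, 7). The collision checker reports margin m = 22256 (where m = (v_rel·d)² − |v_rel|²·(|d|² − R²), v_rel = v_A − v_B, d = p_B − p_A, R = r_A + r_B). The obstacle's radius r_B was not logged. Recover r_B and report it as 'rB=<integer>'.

m = 22256
d = (-16, 1);  v_rel = (14, 13),  |v_rel|² = 365
v_rel×d = (14)·(1) − (13)·(-16) = 222
since m = R²·365 − 222²:  R² = (49284 + 22256) / 365 = 196
R = √196 = 14  ⇒  r_B = 14 − 7 = 7

rB=7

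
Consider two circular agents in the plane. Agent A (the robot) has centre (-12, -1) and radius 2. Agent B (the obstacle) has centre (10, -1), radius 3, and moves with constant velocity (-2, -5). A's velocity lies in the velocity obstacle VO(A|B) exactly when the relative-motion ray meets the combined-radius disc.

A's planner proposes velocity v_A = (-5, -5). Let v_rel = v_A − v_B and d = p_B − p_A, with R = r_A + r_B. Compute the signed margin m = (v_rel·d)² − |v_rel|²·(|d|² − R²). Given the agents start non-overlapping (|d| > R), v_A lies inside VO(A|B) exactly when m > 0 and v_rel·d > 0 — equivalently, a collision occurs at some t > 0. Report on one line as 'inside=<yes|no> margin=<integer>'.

d = (22, 0),  |d|² = 484;  R = 2+3 = 5,  c = 484−5² = 459
v_rel = (-3, 0),  |v_rel|² = 9;  v_rel·d = (-3)·(22) + (0)·(0) = -66
9·t² + 132·t + 459 = 0  ⇒  m = (-66)² − 9·459 = 225
m = 225 > 0,  v_rel·d = -66 < 0  ⇒  outside

inside=no margin=225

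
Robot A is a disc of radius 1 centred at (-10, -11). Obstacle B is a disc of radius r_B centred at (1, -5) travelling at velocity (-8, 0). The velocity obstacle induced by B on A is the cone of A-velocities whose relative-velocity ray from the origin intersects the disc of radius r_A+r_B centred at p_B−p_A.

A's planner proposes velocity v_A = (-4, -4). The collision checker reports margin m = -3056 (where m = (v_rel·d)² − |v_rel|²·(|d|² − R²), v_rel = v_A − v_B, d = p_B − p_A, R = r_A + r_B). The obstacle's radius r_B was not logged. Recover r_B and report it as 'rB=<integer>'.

m = -3056
d = (11, 6);  v_rel = (4, -4),  |v_rel|² = 32
v_rel×d = (4)·(6) − (-4)·(11) = 68
since m = R²·32 − 68²:  R² = (4624 + -3056) / 32 = 49
R = √49 = 7  ⇒  r_B = 7 − 1 = 6

rB=6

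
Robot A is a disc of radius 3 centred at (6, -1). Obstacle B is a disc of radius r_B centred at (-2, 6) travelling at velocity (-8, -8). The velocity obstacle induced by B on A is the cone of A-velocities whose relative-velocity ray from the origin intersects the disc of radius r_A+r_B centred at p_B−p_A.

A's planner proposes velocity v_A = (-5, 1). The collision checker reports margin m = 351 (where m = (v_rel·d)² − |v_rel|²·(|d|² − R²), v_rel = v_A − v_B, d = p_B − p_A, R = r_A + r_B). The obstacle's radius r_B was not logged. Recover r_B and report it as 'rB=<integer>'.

m = 351
d = (-8, 7);  v_rel = (3, 9),  |v_rel|² = 90
v_rel×d = (3)·(7) − (9)·(-8) = 93
since m = R²·90 − 93²:  R² = (8649 + 351) / 90 = 100
R = √100 = 10  ⇒  r_B = 10 − 3 = 7

rB=7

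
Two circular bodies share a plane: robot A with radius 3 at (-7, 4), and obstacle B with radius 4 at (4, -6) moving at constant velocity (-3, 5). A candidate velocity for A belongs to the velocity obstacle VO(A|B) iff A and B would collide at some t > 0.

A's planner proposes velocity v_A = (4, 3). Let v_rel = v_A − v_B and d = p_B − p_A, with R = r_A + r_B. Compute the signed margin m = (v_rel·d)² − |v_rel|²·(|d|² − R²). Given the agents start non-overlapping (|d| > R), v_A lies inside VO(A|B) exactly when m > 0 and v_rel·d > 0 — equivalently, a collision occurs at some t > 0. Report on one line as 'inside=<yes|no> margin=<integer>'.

d = (11, -10),  |d|² = 221;  R = 3+4 = 7,  c = 221−7² = 172
v_rel = (7, -2),  |v_rel|² = 53;  v_rel·d = (7)·(11) + (-2)·(-10) = 97
53·t² − 194·t + 172 = 0  ⇒  m = 97² − 53·172 = 293
m = 293 > 0,  v_rel·d = 97 > 0  ⇒  inside

inside=yes margin=293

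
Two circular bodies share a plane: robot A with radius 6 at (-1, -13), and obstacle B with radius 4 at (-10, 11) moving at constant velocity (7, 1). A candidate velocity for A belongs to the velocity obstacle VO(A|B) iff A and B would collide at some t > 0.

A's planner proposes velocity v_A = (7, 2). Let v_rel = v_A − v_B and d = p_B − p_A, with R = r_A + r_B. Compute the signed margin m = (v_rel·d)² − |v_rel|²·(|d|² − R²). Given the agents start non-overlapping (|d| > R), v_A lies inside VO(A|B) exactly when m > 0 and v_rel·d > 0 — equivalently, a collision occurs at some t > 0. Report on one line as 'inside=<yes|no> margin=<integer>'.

d = (-9, 24),  |d|² = 657;  R = 6+4 = 10,  c = 657−10² = 557
v_rel = (0, 1),  |v_rel|² = 1;  v_rel·d = (0)·(-9) + (1)·(24) = 24
1·t² − 48·t + 557 = 0  ⇒  m = 24² − 1·557 = 19
m = 19 > 0,  v_rel·d = 24 > 0  ⇒  inside

inside=yes margin=19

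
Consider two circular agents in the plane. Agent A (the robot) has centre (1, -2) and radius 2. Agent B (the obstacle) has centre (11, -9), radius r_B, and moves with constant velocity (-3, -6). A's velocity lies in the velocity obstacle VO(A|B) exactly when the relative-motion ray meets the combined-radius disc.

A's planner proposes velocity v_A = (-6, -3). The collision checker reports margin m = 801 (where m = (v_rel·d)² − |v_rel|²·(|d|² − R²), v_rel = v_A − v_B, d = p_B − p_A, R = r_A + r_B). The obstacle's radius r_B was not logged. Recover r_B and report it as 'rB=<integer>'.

m = 801
d = (10, -7);  v_rel = (-3, 3),  |v_rel|² = 18
v_rel×d = (-3)·(-7) − (3)·(10) = -9
since m = R²·18 − (-9)²:  R² = (81 + 801) / 18 = 49
R = √49 = 7  ⇒  r_B = 7 − 2 = 5

rB=5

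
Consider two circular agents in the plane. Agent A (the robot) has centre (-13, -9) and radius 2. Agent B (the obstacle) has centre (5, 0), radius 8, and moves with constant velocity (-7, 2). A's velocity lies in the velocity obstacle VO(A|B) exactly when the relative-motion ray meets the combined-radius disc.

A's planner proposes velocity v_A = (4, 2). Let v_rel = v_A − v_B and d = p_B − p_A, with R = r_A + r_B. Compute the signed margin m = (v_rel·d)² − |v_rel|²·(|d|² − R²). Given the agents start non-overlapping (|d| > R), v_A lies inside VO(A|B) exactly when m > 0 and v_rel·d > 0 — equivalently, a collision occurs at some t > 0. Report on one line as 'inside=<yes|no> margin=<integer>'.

d = (18, 9),  |d|² = 405;  R = 2+8 = 10,  c = 405−10² = 305
v_rel = (11, 0),  |v_rel|² = 121;  v_rel·d = (11)·(18) + (0)·(9) = 198
121·t² − 396·t + 305 = 0  ⇒  m = 198² − 121·305 = 2299
m = 2299 > 0,  v_rel·d = 198 > 0  ⇒  inside

inside=yes margin=2299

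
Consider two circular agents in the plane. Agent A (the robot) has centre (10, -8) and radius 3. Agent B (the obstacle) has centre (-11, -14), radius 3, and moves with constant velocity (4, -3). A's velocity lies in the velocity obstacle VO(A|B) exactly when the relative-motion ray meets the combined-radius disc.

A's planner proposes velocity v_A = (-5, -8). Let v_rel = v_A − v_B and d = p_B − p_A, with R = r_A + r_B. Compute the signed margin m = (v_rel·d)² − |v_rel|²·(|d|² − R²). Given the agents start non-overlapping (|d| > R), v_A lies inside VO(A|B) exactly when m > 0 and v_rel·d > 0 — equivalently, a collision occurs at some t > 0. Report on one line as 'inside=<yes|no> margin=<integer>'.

d = (-21, -6),  |d|² = 477;  R = 3+3 = 6,  c = 477−6² = 441
v_rel = (-9, -5),  |v_rel|² = 106;  v_rel·d = (-9)·(-21) + (-5)·(-6) = 219
106·t² − 438·t + 441 = 0  ⇒  m = 219² − 106·441 = 1215
m = 1215 > 0,  v_rel·d = 219 > 0  ⇒  inside

inside=yes margin=1215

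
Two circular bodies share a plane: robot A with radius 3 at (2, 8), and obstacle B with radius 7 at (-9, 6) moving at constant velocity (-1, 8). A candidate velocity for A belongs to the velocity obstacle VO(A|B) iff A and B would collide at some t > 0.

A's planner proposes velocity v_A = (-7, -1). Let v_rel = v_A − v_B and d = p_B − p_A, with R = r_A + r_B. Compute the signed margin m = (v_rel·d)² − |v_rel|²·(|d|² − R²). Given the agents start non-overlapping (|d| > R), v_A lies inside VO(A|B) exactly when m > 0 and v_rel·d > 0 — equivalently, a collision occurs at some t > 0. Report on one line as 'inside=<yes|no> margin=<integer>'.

d = (-11, -2),  |d|² = 125;  R = 3+7 = 10,  c = 125−10² = 25
v_rel = (-6, -9),  |v_rel|² = 117;  v_rel·d = (-6)·(-11) + (-9)·(-2) = 84
117·t² − 168·t + 25 = 0  ⇒  m = 84² − 117·25 = 4131
m = 4131 > 0,  v_rel·d = 84 > 0  ⇒  inside

inside=yes margin=4131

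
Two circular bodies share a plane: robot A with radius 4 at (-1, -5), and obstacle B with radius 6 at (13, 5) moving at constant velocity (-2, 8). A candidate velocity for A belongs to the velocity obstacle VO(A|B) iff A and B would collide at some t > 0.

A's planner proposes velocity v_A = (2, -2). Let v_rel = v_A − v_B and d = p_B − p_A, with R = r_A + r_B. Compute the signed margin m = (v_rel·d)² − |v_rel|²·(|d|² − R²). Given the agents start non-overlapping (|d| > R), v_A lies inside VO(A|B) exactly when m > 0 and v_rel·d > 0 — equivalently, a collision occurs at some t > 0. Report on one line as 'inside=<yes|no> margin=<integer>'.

d = (14, 10),  |d|² = 296;  R = 4+6 = 10,  c = 296−10² = 196
v_rel = (4, -10),  |v_rel|² = 116;  v_rel·d = (4)·(14) + (-10)·(10) = -44
116·t² + 88·t + 196 = 0  ⇒  m = (-44)² − 116·196 = -20800
m = -20800 < 0,  v_rel·d = -44 < 0  ⇒  outside

inside=no margin=-20800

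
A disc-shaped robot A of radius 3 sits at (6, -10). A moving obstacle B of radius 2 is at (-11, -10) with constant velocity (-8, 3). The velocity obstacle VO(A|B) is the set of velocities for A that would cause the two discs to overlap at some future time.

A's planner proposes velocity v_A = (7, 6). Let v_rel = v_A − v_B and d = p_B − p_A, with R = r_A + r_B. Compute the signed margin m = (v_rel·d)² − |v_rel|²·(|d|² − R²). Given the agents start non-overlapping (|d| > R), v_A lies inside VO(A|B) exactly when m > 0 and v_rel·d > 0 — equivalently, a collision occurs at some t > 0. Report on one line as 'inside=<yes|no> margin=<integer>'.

d = (-17, 0),  |d|² = 289;  R = 3+2 = 5,  c = 289−5² = 264
v_rel = (15, 3),  |v_rel|² = 234;  v_rel·d = (15)·(-17) + (3)·(0) = -255
234·t² + 510·t + 264 = 0  ⇒  m = (-255)² − 234·264 = 3249
m = 3249 > 0,  v_rel·d = -255 < 0  ⇒  outside

inside=no margin=3249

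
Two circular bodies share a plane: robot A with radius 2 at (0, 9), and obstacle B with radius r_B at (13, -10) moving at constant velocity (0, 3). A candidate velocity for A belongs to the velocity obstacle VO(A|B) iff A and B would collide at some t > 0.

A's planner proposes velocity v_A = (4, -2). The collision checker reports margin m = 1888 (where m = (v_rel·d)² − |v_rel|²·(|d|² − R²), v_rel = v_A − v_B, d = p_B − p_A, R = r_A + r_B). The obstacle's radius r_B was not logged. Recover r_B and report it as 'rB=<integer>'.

m = 1888
d = (13, -19);  v_rel = (4, -5),  |v_rel|² = 41
v_rel×d = (4)·(-19) − (-5)·(13) = -11
since m = R²·41 − (-11)²:  R² = (121 + 1888) / 41 = 49
R = √49 = 7  ⇒  r_B = 7 − 2 = 5

rB=5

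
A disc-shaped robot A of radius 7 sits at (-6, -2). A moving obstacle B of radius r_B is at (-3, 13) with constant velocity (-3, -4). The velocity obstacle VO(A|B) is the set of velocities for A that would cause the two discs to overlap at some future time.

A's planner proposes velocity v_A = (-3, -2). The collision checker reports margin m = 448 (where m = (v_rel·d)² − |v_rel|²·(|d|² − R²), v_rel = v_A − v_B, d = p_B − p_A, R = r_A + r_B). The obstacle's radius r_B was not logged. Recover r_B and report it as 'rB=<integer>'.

m = 448
d = (3, 15);  v_rel = (0, 2),  |v_rel|² = 4
v_rel×d = (0)·(15) − (2)·(3) = -6
since m = R²·4 − (-6)²:  R² = (36 + 448) / 4 = 121
R = √121 = 11  ⇒  r_B = 11 − 7 = 4

rB=4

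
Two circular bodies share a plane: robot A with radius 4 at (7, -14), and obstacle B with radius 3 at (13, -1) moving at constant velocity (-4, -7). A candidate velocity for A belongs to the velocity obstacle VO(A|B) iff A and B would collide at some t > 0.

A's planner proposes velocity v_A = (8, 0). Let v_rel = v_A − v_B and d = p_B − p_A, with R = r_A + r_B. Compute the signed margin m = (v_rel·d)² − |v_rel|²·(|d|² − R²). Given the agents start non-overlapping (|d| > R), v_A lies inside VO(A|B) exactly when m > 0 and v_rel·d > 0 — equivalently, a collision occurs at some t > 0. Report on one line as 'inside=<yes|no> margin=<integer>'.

d = (6, 13),  |d|² = 205;  R = 4+3 = 7,  c = 205−7² = 156
v_rel = (12, 7),  |v_rel|² = 193;  v_rel·d = (12)·(6) + (7)·(13) = 163
193·t² − 326·t + 156 = 0  ⇒  m = 163² − 193·156 = -3539
m = -3539 < 0,  v_rel·d = 163 > 0  ⇒  outside

inside=no margin=-3539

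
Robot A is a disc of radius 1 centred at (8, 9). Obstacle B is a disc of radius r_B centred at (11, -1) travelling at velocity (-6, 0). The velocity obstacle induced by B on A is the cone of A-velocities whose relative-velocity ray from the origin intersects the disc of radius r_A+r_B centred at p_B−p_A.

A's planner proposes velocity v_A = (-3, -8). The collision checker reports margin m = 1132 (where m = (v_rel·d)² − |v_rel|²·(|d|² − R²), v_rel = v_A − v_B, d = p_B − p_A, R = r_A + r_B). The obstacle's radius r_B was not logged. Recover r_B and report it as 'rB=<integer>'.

m = 1132
d = (3, -10);  v_rel = (3, -8),  |v_rel|² = 73
v_rel×d = (3)·(-10) − (-8)·(3) = -6
since m = R²·73 − (-6)²:  R² = (36 + 1132) / 73 = 16
R = √16 = 4  ⇒  r_B = 4 − 1 = 3

rB=3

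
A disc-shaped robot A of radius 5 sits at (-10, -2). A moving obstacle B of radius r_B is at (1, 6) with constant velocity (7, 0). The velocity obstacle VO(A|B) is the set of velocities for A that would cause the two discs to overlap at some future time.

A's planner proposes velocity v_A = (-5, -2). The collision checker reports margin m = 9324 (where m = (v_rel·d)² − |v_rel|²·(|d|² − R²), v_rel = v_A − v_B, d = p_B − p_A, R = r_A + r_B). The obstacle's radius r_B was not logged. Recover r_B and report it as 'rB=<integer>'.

m = 9324
d = (11, 8);  v_rel = (-12, -2),  |v_rel|² = 148
v_rel×d = (-12)·(8) − (-2)·(11) = -74
since m = R²·148 − (-74)²:  R² = (5476 + 9324) / 148 = 100
R = √100 = 10  ⇒  r_B = 10 − 5 = 5

rB=5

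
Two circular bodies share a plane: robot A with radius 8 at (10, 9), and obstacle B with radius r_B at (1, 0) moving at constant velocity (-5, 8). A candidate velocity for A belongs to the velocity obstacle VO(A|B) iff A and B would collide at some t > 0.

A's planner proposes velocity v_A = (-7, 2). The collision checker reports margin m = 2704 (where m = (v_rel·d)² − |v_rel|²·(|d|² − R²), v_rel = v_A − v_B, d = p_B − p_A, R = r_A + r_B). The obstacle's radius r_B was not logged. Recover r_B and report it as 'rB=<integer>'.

m = 2704
d = (-9, -9);  v_rel = (-2, -6),  |v_rel|² = 40
v_rel×d = (-2)·(-9) − (-6)·(-9) = -36
since m = R²·40 − (-36)²:  R² = (1296 + 2704) / 40 = 100
R = √100 = 10  ⇒  r_B = 10 − 8 = 2

rB=2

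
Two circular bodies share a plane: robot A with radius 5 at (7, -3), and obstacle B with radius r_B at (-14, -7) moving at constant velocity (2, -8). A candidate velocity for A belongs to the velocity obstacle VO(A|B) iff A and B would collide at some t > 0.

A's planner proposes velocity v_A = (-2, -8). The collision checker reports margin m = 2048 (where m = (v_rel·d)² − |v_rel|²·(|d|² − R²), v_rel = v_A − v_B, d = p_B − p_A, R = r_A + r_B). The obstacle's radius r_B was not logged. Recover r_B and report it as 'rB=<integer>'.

m = 2048
d = (-21, -4);  v_rel = (-4, 0),  |v_rel|² = 16
v_rel×d = (-4)·(-4) − (0)·(-21) = 16
since m = R²·16 − 16²:  R² = (256 + 2048) / 16 = 144
R = √144 = 12  ⇒  r_B = 12 − 5 = 7

rB=7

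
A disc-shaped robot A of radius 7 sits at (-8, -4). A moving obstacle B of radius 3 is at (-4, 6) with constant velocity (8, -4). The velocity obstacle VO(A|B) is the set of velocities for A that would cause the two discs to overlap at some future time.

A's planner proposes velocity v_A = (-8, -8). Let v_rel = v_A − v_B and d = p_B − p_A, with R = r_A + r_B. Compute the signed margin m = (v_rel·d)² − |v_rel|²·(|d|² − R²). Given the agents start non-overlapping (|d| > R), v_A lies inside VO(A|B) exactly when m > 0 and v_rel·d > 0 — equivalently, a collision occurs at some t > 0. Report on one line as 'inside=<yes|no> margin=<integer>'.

d = (4, 10),  |d|² = 116;  R = 7+3 = 10,  c = 116−10² = 16
v_rel = (-16, -4),  |v_rel|² = 272;  v_rel·d = (-16)·(4) + (-4)·(10) = -104
272·t² + 208·t + 16 = 0  ⇒  m = (-104)² − 272·16 = 6464
m = 6464 > 0,  v_rel·d = -104 < 0  ⇒  outside

inside=no margin=6464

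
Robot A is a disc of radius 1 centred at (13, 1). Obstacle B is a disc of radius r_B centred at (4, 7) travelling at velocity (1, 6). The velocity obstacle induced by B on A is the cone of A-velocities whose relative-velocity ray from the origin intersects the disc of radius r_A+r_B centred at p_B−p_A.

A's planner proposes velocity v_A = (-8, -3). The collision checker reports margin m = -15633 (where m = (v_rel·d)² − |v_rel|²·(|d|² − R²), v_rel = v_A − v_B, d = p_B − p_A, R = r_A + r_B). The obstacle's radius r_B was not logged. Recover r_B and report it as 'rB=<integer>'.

m = -15633
d = (-9, 6);  v_rel = (-9, -9),  |v_rel|² = 162
v_rel×d = (-9)·(6) − (-9)·(-9) = -135
since m = R²·162 − (-135)²:  R² = (18225 + -15633) / 162 = 16
R = √16 = 4  ⇒  r_B = 4 − 1 = 3

rB=3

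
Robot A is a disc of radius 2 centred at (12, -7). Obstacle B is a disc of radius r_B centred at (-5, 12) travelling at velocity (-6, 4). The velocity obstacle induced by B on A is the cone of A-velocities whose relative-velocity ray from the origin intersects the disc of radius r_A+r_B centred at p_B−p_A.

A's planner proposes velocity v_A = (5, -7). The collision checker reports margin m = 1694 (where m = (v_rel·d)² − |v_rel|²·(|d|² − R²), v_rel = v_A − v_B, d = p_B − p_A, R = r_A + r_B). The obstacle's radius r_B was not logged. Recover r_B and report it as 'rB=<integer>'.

m = 1694
d = (-17, 19);  v_rel = (11, -11),  |v_rel|² = 242
v_rel×d = (11)·(19) − (-11)·(-17) = 22
since m = R²·242 − 22²:  R² = (484 + 1694) / 242 = 9
R = √9 = 3  ⇒  r_B = 3 − 2 = 1

rB=1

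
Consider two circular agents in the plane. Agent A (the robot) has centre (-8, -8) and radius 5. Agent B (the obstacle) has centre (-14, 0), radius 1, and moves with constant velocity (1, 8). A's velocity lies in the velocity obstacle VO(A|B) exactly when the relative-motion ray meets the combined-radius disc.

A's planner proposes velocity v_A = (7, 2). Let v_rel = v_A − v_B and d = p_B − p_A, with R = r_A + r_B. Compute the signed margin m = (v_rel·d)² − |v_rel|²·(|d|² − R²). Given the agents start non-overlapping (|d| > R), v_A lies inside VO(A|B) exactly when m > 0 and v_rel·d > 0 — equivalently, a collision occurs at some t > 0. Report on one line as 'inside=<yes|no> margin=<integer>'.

d = (-6, 8),  |d|² = 100;  R = 5+1 = 6,  c = 100−6² = 64
v_rel = (6, -6),  |v_rel|² = 72;  v_rel·d = (6)·(-6) + (-6)·(8) = -84
72·t² + 168·t + 64 = 0  ⇒  m = (-84)² − 72·64 = 2448
m = 2448 > 0,  v_rel·d = -84 < 0  ⇒  outside

inside=no margin=2448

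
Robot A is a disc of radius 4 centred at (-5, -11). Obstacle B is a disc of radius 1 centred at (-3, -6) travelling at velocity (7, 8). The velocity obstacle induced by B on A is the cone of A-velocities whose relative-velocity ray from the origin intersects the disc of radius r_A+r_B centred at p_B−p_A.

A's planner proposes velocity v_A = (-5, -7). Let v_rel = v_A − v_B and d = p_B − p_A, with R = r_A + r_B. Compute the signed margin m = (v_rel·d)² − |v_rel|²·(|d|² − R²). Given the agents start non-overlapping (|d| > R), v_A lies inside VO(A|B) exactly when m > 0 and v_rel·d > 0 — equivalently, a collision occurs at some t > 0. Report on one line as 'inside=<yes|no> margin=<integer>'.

d = (2, 5),  |d|² = 29;  R = 4+1 = 5,  c = 29−5² = 4
v_rel = (-12, -15),  |v_rel|² = 369;  v_rel·d = (-12)·(2) + (-15)·(5) = -99
369·t² + 198·t + 4 = 0  ⇒  m = (-99)² − 369·4 = 8325
m = 8325 > 0,  v_rel·d = -99 < 0  ⇒  outside

inside=no margin=8325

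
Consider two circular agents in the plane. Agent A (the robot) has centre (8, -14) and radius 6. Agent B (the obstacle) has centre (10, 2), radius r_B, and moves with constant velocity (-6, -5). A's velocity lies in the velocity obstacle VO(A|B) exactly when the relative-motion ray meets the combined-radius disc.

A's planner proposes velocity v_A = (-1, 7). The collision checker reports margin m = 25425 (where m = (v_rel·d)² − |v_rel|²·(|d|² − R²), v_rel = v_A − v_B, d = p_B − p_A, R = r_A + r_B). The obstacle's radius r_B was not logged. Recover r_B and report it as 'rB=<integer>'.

m = 25425
d = (2, 16);  v_rel = (5, 12),  |v_rel|² = 169
v_rel×d = (5)·(16) − (12)·(2) = 56
since m = R²·169 − 56²:  R² = (3136 + 25425) / 169 = 169
R = √169 = 13  ⇒  r_B = 13 − 6 = 7

rB=7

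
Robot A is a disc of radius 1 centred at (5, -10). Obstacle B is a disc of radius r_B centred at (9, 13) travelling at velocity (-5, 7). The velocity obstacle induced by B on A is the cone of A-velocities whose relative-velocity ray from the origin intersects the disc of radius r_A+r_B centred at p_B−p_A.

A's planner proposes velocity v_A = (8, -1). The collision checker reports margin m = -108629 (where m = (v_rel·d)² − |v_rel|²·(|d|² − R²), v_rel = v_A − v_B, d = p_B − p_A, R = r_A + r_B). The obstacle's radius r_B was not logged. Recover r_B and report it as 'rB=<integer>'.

m = -108629
d = (4, 23);  v_rel = (13, -8),  |v_rel|² = 233
v_rel×d = (13)·(23) − (-8)·(4) = 331
since m = R²·233 − 331²:  R² = (109561 + -108629) / 233 = 4
R = √4 = 2  ⇒  r_B = 2 − 1 = 1

rB=1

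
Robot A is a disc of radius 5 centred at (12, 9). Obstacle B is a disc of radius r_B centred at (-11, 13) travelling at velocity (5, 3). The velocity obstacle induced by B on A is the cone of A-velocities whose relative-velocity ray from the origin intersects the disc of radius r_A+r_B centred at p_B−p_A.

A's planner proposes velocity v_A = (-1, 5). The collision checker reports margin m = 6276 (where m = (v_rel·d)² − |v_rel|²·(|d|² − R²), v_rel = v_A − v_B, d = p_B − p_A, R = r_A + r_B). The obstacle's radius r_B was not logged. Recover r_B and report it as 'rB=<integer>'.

m = 6276
d = (-23, 4);  v_rel = (-6, 2),  |v_rel|² = 40
v_rel×d = (-6)·(4) − (2)·(-23) = 22
since m = R²·40 − 22²:  R² = (484 + 6276) / 40 = 169
R = √169 = 13  ⇒  r_B = 13 − 5 = 8

rB=8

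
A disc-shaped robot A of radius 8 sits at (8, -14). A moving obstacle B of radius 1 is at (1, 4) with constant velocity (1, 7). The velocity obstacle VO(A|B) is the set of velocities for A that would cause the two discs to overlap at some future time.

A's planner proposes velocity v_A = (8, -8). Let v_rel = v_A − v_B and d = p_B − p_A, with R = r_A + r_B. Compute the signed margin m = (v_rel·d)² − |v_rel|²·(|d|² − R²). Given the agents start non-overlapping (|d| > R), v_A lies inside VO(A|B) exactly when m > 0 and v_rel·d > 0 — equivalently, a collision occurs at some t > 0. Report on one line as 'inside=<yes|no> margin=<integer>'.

d = (-7, 18),  |d|² = 373;  R = 8+1 = 9,  c = 373−9² = 292
v_rel = (7, -15),  |v_rel|² = 274;  v_rel·d = (7)·(-7) + (-15)·(18) = -319
274·t² + 638·t + 292 = 0  ⇒  m = (-319)² − 274·292 = 21753
m = 21753 > 0,  v_rel·d = -319 < 0  ⇒  outside

inside=no margin=21753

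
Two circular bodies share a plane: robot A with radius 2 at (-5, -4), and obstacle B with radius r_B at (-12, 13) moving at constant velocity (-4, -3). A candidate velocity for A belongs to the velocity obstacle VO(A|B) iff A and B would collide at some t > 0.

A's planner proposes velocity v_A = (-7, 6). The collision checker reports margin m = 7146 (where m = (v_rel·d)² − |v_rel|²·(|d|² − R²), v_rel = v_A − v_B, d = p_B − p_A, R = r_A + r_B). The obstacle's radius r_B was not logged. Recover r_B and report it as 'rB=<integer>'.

m = 7146
d = (-7, 17);  v_rel = (-3, 9),  |v_rel|² = 90
v_rel×d = (-3)·(17) − (9)·(-7) = 12
since m = R²·90 − 12²:  R² = (144 + 7146) / 90 = 81
R = √81 = 9  ⇒  r_B = 9 − 2 = 7

rB=7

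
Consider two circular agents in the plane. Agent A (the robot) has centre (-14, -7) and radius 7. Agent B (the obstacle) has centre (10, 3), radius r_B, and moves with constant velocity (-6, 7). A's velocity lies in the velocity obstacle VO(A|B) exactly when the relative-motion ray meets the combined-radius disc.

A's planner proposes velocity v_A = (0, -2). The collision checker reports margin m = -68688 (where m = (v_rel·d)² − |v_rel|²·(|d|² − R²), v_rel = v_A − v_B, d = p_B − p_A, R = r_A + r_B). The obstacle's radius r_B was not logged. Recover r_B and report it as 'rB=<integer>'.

m = -68688
d = (24, 10);  v_rel = (6, -9),  |v_rel|² = 117
v_rel×d = (6)·(10) − (-9)·(24) = 276
since m = R²·117 − 276²:  R² = (76176 + -68688) / 117 = 64
R = √64 = 8  ⇒  r_B = 8 − 7 = 1

rB=1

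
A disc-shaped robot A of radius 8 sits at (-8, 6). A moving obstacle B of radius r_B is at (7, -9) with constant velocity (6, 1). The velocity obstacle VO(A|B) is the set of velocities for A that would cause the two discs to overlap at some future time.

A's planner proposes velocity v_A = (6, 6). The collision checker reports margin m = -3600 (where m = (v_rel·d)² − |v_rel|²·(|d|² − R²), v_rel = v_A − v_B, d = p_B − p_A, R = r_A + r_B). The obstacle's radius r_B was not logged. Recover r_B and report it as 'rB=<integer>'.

m = -3600
d = (15, -15);  v_rel = (0, 5),  |v_rel|² = 25
v_rel×d = (0)·(-15) − (5)·(15) = -75
since m = R²·25 − (-75)²:  R² = (5625 + -3600) / 25 = 81
R = √81 = 9  ⇒  r_B = 9 − 8 = 1

rB=1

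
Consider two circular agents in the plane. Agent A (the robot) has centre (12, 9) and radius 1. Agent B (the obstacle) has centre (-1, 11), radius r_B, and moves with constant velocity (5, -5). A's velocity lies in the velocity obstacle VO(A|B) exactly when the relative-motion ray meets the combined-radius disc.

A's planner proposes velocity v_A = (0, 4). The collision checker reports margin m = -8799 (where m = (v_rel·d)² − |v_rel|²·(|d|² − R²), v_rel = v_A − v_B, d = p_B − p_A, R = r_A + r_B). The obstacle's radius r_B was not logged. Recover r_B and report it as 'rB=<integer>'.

m = -8799
d = (-13, 2);  v_rel = (-5, 9),  |v_rel|² = 106
v_rel×d = (-5)·(2) − (9)·(-13) = 107
since m = R²·106 − 107²:  R² = (11449 + -8799) / 106 = 25
R = √25 = 5  ⇒  r_B = 5 − 1 = 4

rB=4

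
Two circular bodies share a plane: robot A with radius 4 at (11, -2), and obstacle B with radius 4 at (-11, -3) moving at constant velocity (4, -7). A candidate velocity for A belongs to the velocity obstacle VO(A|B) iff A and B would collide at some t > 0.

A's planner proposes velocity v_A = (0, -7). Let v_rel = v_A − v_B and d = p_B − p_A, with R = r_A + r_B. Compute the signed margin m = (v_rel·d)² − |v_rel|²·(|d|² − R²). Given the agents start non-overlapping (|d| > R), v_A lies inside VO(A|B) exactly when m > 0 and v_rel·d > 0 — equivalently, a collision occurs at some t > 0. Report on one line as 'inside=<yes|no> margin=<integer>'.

d = (-22, -1),  |d|² = 485;  R = 4+4 = 8,  c = 485−8² = 421
v_rel = (-4, 0),  |v_rel|² = 16;  v_rel·d = (-4)·(-22) + (0)·(-1) = 88
16·t² − 176·t + 421 = 0  ⇒  m = 88² − 16·421 = 1008
m = 1008 > 0,  v_rel·d = 88 > 0  ⇒  inside

inside=yes margin=1008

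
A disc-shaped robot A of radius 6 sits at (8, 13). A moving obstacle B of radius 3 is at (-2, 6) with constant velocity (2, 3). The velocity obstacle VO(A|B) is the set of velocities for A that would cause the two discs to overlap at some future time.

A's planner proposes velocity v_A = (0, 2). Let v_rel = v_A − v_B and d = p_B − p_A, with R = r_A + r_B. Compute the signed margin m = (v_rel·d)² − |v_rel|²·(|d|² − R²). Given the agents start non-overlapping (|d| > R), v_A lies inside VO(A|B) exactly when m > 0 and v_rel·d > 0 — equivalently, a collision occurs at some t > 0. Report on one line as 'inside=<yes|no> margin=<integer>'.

d = (-10, -7),  |d|² = 149;  R = 6+3 = 9,  c = 149−9² = 68
v_rel = (-2, -1),  |v_rel|² = 5;  v_rel·d = (-2)·(-10) + (-1)·(-7) = 27
5·t² − 54·t + 68 = 0  ⇒  m = 27² − 5·68 = 389
m = 389 > 0,  v_rel·d = 27 > 0  ⇒  inside

inside=yes margin=389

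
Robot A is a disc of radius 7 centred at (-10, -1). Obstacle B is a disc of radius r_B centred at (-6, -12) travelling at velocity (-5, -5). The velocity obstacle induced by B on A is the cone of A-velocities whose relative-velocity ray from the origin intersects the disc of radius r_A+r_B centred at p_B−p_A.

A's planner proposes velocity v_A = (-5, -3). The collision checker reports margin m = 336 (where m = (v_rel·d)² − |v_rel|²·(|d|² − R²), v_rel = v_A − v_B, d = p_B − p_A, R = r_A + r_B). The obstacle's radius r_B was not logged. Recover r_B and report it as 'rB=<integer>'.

m = 336
d = (4, -11);  v_rel = (0, 2),  |v_rel|² = 4
v_rel×d = (0)·(-11) − (2)·(4) = -8
since m = R²·4 − (-8)²:  R² = (64 + 336) / 4 = 100
R = √100 = 10  ⇒  r_B = 10 − 7 = 3

rB=3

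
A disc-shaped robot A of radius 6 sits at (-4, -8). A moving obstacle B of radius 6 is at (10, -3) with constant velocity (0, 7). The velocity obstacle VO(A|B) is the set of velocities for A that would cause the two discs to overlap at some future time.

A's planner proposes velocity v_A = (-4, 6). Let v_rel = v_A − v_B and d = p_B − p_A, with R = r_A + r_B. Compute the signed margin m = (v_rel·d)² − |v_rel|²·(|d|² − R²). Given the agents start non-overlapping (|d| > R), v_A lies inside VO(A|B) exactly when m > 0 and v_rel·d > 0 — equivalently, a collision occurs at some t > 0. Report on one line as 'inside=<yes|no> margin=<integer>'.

d = (14, 5),  |d|² = 221;  R = 6+6 = 12,  c = 221−12² = 77
v_rel = (-4, -1),  |v_rel|² = 17;  v_rel·d = (-4)·(14) + (-1)·(5) = -61
17·t² + 122·t + 77 = 0  ⇒  m = (-61)² − 17·77 = 2412
m = 2412 > 0,  v_rel·d = -61 < 0  ⇒  outside

inside=no margin=2412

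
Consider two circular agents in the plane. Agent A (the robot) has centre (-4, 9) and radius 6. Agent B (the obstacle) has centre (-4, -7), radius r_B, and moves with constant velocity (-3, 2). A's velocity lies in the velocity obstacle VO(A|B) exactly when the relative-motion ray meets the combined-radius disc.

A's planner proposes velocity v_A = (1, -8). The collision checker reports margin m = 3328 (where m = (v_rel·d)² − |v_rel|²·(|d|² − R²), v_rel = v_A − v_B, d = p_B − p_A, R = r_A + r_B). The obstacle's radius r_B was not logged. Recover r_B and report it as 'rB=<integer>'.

m = 3328
d = (0, -16);  v_rel = (4, -10),  |v_rel|² = 116
v_rel×d = (4)·(-16) − (-10)·(0) = -64
since m = R²·116 − (-64)²:  R² = (4096 + 3328) / 116 = 64
R = √64 = 8  ⇒  r_B = 8 − 6 = 2

rB=2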